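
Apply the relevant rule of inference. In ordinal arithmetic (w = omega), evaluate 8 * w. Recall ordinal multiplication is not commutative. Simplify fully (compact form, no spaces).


Compute 8 * w.
Ordinal * is associative and left-distributive over +, but NOT commutative; for finite n>1, n*w = w but w*n stays w*n.
For finite n>0, n * w = sup{n*k : k<w} = w. So 8 * w = w.
Result = w

w


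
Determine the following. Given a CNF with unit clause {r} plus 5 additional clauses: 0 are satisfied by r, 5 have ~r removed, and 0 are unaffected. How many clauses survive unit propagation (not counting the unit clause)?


Satisfied (removed): 0
Shortened (remain): 5
Unchanged (remain): 0
Remaining = 5 + 0 = 5

5


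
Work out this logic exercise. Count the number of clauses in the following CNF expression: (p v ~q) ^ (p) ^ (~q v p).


A CNF formula is a conjunction of clauses.
Clauses are separated by ^.
Counting the conjuncts: 3 clauses.

3


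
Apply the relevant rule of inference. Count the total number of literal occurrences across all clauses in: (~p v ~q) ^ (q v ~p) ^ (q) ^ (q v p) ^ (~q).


Counting literals in each clause:
Clause 1: 2 literal(s)
Clause 2: 2 literal(s)
Clause 3: 1 literal(s)
Clause 4: 2 literal(s)
Clause 5: 1 literal(s)
Total = 8

8


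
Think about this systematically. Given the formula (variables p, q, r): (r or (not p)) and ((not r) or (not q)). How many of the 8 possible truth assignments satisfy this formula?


Evaluate all 8 assignments for p, q, r:
p=0, q=0, r=0: 1
p=0, q=0, r=1: 1
p=0, q=1, r=0: 1
p=0, q=1, r=1: 0
p=1, q=0, r=0: 0
p=1, q=0, r=1: 1
p=1, q=1, r=0: 0
p=1, q=1, r=1: 0
Satisfying count = 4

4


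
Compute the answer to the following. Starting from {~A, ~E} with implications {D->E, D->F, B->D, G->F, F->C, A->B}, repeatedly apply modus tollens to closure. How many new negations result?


Initial negated facts: {~A, ~E}
Apply modus tollens to closure:
  ~E and D->E  =>  ~D
  ~D and B->D  =>  ~B
Final negated: {~A, ~B, ~D, ~E}
New negations: {~B, ~D}
Count = 2

2


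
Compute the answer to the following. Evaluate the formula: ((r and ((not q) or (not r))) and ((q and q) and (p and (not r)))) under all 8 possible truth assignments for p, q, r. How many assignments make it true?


Check all 8 assignments:
p=0, q=0, r=0: 0
p=0, q=0, r=1: 0
p=0, q=1, r=0: 0
p=0, q=1, r=1: 0
p=1, q=0, r=0: 0
p=1, q=0, r=1: 0
p=1, q=1, r=0: 0
p=1, q=1, r=1: 0
Count of True = 0

0


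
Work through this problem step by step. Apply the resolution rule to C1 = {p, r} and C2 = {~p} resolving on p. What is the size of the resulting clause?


Remove p from C1 and ~p from C2.
C1 remainder: {r}
C2 remainder: {}
Union (resolvent): {r}
Resolvent has 1 literal(s).

1


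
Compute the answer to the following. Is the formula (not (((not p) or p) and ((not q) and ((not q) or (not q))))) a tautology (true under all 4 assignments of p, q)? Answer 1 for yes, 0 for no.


Check all 4 assignments:
p=0, q=0: 0
p=0, q=1: 1
p=1, q=0: 0
p=1, q=1: 1
Satisfying count = 2/4.
Tautology iff count = 4: no.

0


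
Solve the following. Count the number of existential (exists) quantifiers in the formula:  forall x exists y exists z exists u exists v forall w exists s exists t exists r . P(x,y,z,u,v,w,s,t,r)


Quantifier prefix: forall x exists y exists z exists u exists v forall w exists s exists t exists r
Mark each quantifier type:
  U E E E E U E E E
Universal count = 2, Existential count = 7
Asked for existential (exists) quantifiers: 7

7


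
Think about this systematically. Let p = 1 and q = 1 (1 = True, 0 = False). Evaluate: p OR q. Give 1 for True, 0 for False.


p = 1, q = 1
Operation: p OR q
Evaluate: 1 OR 1 = 1

1


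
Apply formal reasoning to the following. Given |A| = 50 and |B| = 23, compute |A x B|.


The Cartesian product A x B contains all ordered pairs (a, b).
|A x B| = |A| * |B| = 50 * 23 = 1150

1150


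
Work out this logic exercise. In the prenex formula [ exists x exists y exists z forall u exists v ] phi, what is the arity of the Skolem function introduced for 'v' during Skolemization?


Quantifier prefix: exists x exists y exists z forall u exists v
'v' is existentially quantified at position 5.
Universal variables preceding it: u
Skolem function arity = 1

1


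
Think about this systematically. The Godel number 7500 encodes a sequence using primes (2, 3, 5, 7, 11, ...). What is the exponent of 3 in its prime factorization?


Factorize 7500 by dividing by 3 repeatedly.
Division steps: 3 divides 7500 exactly 1 time(s).
Exponent of 3 = 1

1


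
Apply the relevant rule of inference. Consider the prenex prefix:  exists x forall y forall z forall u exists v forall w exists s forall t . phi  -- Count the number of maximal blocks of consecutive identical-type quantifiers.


Quantifier-type sequence: E A A A E A E A  (A=forall, E=exists)
Group into maximal same-type runs:
  Ex1 | Ax3 | Ex1 | Ax1 | Ex1 | Ax1
Number of blocks = 6

6


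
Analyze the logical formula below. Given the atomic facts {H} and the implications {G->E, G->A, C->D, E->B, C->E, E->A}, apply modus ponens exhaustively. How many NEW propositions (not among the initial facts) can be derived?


Initial facts: {H}
Apply modus ponens to closure:
  (no implication fires)
Final known: {H}
New propositions: {(none)}
Count = 0

0


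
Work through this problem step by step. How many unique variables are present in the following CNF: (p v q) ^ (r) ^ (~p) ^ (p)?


Identify each variable that appears in the formula.
Variables found: p, q, r
Count = 3

3


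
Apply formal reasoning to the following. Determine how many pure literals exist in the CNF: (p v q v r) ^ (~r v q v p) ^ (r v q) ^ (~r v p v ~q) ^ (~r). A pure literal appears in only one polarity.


Check each variable for pure literal status:
p: pure positive
q: mixed (not pure)
r: mixed (not pure)
Pure literal count = 1

1


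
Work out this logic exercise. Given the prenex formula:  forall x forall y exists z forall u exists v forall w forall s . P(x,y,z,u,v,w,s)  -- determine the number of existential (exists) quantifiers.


Quantifier prefix: forall x forall y exists z forall u exists v forall w forall s
Mark each quantifier type:
  U U E U E U U
Universal count = 5, Existential count = 2
Asked for existential (exists) quantifiers: 2

2


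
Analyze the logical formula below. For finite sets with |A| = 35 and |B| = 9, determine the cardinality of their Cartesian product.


The Cartesian product A x B contains all ordered pairs (a, b).
|A x B| = |A| * |B| = 35 * 9 = 315

315


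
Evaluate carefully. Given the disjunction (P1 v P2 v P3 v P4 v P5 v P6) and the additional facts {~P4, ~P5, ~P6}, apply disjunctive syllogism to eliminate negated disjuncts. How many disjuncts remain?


Original disjuncts (6): P1, P2, P3, P4, P5, P6
Negated (eliminate): ~P4, ~P5, ~P6
Remaining disjuncts: P1, P2, P3
Count = 6 - 3 = 3

3


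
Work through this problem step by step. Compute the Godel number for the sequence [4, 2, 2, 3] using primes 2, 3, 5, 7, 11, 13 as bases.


Encode each element as an exponent of the corresponding prime:
  2^4 = 16
  3^2 = 9
  5^2 = 25
  7^3 = 343
Product = 16 * 9 * 25 * 343 = 1234800

1234800


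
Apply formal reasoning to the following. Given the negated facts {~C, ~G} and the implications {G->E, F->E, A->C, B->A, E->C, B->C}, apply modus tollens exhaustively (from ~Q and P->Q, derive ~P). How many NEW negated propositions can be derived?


Initial negated facts: {~C, ~G}
Apply modus tollens to closure:
  ~C and A->C  =>  ~A
  ~A and B->A  =>  ~B
  ~C and E->C  =>  ~E
  ~E and F->E  =>  ~F
Final negated: {~A, ~B, ~C, ~E, ~F, ~G}
New negations: {~A, ~B, ~E, ~F}
Count = 4

4


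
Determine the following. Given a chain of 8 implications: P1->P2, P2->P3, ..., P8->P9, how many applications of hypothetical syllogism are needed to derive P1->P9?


With 8 implications in a chain connecting 9 propositions:
P1->P2, P2->P3, ..., P8->P9
Steps needed = (number of implications) - 1 = 8 - 1 = 7

7


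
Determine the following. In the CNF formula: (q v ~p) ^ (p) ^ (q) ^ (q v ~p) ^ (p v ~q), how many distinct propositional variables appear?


Identify each variable that appears in the formula.
Variables found: p, q
Count = 2

2


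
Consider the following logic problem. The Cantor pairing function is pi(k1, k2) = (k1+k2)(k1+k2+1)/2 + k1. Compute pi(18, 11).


k1 + k2 = 29
(k1+k2)(k1+k2+1)/2 = 29 * 30 / 2 = 435
pi = 435 + 18 = 453

453


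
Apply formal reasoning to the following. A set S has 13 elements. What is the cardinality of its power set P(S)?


The power set of a set with n elements has 2^n elements.
|P(S)| = 2^13 = 8192

8192


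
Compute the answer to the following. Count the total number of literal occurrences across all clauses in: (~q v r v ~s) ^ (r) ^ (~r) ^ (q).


Counting literals in each clause:
Clause 1: 3 literal(s)
Clause 2: 1 literal(s)
Clause 3: 1 literal(s)
Clause 4: 1 literal(s)
Total = 6

6


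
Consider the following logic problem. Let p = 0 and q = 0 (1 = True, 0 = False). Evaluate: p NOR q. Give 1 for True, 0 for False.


p = 0, q = 0
Operation: p NOR q
Evaluate: 0 NOR 0 = 1

1


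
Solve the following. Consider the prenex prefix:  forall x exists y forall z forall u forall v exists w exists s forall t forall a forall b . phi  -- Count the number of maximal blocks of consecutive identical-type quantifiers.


Quantifier-type sequence: A E A A A E E A A A  (A=forall, E=exists)
Group into maximal same-type runs:
  Ax1 | Ex1 | Ax3 | Ex2 | Ax3
Number of blocks = 5

5


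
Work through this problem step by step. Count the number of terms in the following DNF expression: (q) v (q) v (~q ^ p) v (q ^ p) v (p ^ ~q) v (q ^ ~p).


A DNF formula is a disjunction of terms (conjunctions).
Terms are separated by v.
Counting the disjuncts: 6 terms.

6


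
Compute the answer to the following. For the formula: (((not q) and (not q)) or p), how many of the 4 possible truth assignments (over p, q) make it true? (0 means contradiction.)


Check all 4 assignments:
p=0, q=0: 1
p=0, q=1: 0
p=1, q=0: 1
p=1, q=1: 1
Count of True = 3

3


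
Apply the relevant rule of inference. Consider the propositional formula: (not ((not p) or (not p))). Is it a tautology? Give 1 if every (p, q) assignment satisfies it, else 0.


Check all 4 assignments:
p=0, q=0: 0
p=0, q=1: 0
p=1, q=0: 1
p=1, q=1: 1
Satisfying count = 2/4.
Tautology iff count = 4: no.

0


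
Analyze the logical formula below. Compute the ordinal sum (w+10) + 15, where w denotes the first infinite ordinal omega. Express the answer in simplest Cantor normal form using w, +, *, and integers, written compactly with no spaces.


Compute (w+10) + 15.
Ordinal + is associative but NOT commutative; for finite n>0, n + w = w but w + n stays w+n.
By associativity: (w+10) + 15 = w + (10+15) = w+25.
Result = w+25

w+25


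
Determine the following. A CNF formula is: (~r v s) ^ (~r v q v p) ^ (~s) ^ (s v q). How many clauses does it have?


A CNF formula is a conjunction of clauses.
Clauses are separated by ^.
Counting the conjuncts: 4 clauses.

4


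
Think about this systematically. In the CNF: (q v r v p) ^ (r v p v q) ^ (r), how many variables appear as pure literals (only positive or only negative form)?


Check each variable for pure literal status:
p: pure positive
q: pure positive
r: pure positive
Pure literal count = 3

3


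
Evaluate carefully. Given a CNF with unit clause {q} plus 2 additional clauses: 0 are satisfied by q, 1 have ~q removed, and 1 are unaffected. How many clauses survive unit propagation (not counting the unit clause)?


Satisfied (removed): 0
Shortened (remain): 1
Unchanged (remain): 1
Remaining = 1 + 1 = 2

2


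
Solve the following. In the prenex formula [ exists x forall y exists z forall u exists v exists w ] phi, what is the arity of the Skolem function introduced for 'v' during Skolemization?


Quantifier prefix: exists x forall y exists z forall u exists v exists w
'v' is existentially quantified at position 5.
Universal variables preceding it: y, u
Skolem function arity = 2

2


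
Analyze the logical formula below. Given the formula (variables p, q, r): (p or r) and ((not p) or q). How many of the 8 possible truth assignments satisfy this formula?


Evaluate all 8 assignments for p, q, r:
p=0, q=0, r=0: 0
p=0, q=0, r=1: 1
p=0, q=1, r=0: 0
p=0, q=1, r=1: 1
p=1, q=0, r=0: 0
p=1, q=0, r=1: 0
p=1, q=1, r=0: 1
p=1, q=1, r=1: 1
Satisfying count = 4

4


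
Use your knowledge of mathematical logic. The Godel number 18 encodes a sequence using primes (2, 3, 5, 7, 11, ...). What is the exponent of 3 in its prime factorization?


Factorize 18 by dividing by 3 repeatedly.
Division steps: 3 divides 18 exactly 2 time(s).
Exponent of 3 = 2

2


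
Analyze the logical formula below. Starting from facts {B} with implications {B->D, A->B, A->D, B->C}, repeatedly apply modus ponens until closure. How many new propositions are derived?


Initial facts: {B}
Apply modus ponens to closure:
  B and B->D  =>  D
  B and B->C  =>  C
Final known: {B, C, D}
New propositions: {C, D}
Count = 2

2


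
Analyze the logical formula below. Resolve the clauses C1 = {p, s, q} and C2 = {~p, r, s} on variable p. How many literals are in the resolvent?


Remove p from C1 and ~p from C2.
C1 remainder: {s, q}
C2 remainder: {r, s}
Union (resolvent): {q, r, s}
Resolvent has 3 literal(s).

3


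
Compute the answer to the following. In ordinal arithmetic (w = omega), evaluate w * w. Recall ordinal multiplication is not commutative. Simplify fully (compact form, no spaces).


Compute w * w.
Ordinal * is associative and left-distributive over +, but NOT commutative; for finite n>1, n*w = w but w*n stays w*n.
w * w = w^2 by definition.
Result = w^2

w^2


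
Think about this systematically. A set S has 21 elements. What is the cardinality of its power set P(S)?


The power set of a set with n elements has 2^n elements.
|P(S)| = 2^21 = 2097152

2097152


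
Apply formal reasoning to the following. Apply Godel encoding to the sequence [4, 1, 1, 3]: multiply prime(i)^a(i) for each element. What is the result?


Encode each element as an exponent of the corresponding prime:
  2^4 = 16
  3^1 = 3
  5^1 = 5
  7^3 = 343
Product = 16 * 3 * 5 * 343 = 82320

82320


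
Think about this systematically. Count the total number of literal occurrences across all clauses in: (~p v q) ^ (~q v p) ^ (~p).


Counting literals in each clause:
Clause 1: 2 literal(s)
Clause 2: 2 literal(s)
Clause 3: 1 literal(s)
Total = 5

5


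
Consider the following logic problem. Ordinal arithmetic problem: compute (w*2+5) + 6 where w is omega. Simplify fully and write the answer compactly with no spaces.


Compute (w*2+5) + 6.
Ordinal + is associative but NOT commutative; for finite n>0, n + w = w but w + n stays w+n.
By associativity: (w*2+5) + 6 = w*2 + (5+6) = w*2+11.
Result = w*2+11

w*2+11


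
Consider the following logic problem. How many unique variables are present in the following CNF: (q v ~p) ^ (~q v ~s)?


Identify each variable that appears in the formula.
Variables found: p, q, s
Count = 3

3


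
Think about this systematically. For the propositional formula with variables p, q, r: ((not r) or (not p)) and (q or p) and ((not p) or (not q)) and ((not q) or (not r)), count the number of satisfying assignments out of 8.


Evaluate all 8 assignments for p, q, r:
p=0, q=0, r=0: 0
p=0, q=0, r=1: 0
p=0, q=1, r=0: 1
p=0, q=1, r=1: 0
p=1, q=0, r=0: 1
p=1, q=0, r=1: 0
p=1, q=1, r=0: 0
p=1, q=1, r=1: 0
Satisfying count = 2

2


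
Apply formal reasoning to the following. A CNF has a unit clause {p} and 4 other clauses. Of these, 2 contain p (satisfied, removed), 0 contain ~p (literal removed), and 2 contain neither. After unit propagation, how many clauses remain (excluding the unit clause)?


Satisfied (removed): 2
Shortened (remain): 0
Unchanged (remain): 2
Remaining = 0 + 2 = 2

2


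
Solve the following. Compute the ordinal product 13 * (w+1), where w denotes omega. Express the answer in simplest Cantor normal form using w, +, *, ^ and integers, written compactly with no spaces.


Compute 13 * (w+1).
Ordinal * is associative and left-distributive over +, but NOT commutative; for finite n>1, n*w = w but w*n stays w*n.
By left-distributivity: 13 * (w+1) = 13*w + 13*1 = w + 13 = w+13.
Result = w+13

w+13


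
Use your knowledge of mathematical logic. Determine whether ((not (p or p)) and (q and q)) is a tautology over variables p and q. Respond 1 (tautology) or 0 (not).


Check all 4 assignments:
p=0, q=0: 0
p=0, q=1: 1
p=1, q=0: 0
p=1, q=1: 0
Satisfying count = 1/4.
Tautology iff count = 4: no.

0


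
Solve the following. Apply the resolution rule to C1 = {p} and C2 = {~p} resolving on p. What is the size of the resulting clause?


Remove p from C1 and ~p from C2.
C1 remainder: {}
C2 remainder: {}
Union (resolvent): {} (empty clause)
Resolvent has 0 literal(s).

0


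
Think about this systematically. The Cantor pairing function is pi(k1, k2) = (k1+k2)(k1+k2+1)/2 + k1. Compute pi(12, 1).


k1 + k2 = 13
(k1+k2)(k1+k2+1)/2 = 13 * 14 / 2 = 91
pi = 91 + 12 = 103

103


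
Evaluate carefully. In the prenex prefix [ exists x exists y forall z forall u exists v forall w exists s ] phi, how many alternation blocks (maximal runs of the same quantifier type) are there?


Quantifier-type sequence: E E A A E A E  (A=forall, E=exists)
Group into maximal same-type runs:
  Ex2 | Ax2 | Ex1 | Ax1 | Ex1
Number of blocks = 5

5


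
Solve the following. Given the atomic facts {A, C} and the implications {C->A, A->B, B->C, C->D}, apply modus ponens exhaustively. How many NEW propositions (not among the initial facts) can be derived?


Initial facts: {A, C}
Apply modus ponens to closure:
  A and A->B  =>  B
  C and C->D  =>  D
Final known: {A, B, C, D}
New propositions: {B, D}
Count = 2

2


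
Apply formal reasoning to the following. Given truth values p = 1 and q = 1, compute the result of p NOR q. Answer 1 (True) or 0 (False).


p = 1, q = 1
Operation: p NOR q
Evaluate: 1 NOR 1 = 0

0


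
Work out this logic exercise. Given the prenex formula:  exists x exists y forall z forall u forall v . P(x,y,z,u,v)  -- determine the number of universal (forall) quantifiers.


Quantifier prefix: exists x exists y forall z forall u forall v
Mark each quantifier type:
  E E U U U
Universal count = 3, Existential count = 2
Asked for universal (forall) quantifiers: 3

3


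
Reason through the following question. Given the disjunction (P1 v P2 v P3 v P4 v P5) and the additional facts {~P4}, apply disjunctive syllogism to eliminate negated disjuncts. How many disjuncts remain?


Original disjuncts (5): P1, P2, P3, P4, P5
Negated (eliminate): ~P4
Remaining disjuncts: P1, P2, P3, P5
Count = 5 - 1 = 4

4


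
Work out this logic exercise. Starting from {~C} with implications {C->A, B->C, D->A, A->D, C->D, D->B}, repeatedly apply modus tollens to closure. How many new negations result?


Initial negated facts: {~C}
Apply modus tollens to closure:
  ~C and B->C  =>  ~B
  ~B and D->B  =>  ~D
  ~D and A->D  =>  ~A
Final negated: {~A, ~B, ~C, ~D}
New negations: {~A, ~B, ~D}
Count = 3

3


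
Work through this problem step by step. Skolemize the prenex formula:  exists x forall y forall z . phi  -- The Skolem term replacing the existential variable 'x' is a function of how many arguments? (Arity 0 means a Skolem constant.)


Quantifier prefix: exists x forall y forall z
'x' is existentially quantified at position 1.
No universal quantifiers precede it.
Skolem function arity = 0 (a Skolem constant)

0


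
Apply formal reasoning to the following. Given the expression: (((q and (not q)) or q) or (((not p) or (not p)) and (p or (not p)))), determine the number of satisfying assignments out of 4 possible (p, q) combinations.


Check all 4 assignments:
p=0, q=0: 1
p=0, q=1: 1
p=1, q=0: 0
p=1, q=1: 1
Count of True = 3

3


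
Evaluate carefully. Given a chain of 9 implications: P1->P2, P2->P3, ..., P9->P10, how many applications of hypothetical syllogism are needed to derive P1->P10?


With 9 implications in a chain connecting 10 propositions:
P1->P2, P2->P3, ..., P9->P10
Steps needed = (number of implications) - 1 = 9 - 1 = 8

8


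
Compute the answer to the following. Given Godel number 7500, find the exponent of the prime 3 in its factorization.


Factorize 7500 by dividing by 3 repeatedly.
Division steps: 3 divides 7500 exactly 1 time(s).
Exponent of 3 = 1

1


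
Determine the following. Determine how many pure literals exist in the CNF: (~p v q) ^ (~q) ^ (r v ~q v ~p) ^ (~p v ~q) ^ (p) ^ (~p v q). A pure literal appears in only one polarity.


Check each variable for pure literal status:
p: mixed (not pure)
q: mixed (not pure)
r: pure positive
Pure literal count = 1

1


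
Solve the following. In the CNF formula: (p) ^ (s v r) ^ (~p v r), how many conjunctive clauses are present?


A CNF formula is a conjunction of clauses.
Clauses are separated by ^.
Counting the conjuncts: 3 clauses.

3


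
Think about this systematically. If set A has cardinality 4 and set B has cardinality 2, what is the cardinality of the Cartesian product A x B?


The Cartesian product A x B contains all ordered pairs (a, b).
|A x B| = |A| * |B| = 4 * 2 = 8

8


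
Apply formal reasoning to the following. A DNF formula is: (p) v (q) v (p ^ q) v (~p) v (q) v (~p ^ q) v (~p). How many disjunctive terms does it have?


A DNF formula is a disjunction of terms (conjunctions).
Terms are separated by v.
Counting the disjuncts: 7 terms.

7


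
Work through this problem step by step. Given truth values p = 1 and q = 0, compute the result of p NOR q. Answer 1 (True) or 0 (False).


p = 1, q = 0
Operation: p NOR q
Evaluate: 1 NOR 0 = 0

0


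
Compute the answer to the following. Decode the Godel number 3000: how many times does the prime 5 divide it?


Factorize 3000 by dividing by 5 repeatedly.
Division steps: 5 divides 3000 exactly 3 time(s).
Exponent of 5 = 3

3


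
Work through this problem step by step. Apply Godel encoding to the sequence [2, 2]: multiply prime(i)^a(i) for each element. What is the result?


Encode each element as an exponent of the corresponding prime:
  2^2 = 4
  3^2 = 9
Product = 4 * 9 = 36

36


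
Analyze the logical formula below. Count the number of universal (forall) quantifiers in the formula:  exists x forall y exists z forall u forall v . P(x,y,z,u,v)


Quantifier prefix: exists x forall y exists z forall u forall v
Mark each quantifier type:
  E U E U U
Universal count = 3, Existential count = 2
Asked for universal (forall) quantifiers: 3

3


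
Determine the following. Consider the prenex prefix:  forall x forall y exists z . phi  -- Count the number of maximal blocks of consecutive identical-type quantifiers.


Quantifier-type sequence: A A E  (A=forall, E=exists)
Group into maximal same-type runs:
  Ax2 | Ex1
Number of blocks = 2

2


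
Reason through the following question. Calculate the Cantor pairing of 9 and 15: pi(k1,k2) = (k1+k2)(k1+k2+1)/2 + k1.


k1 + k2 = 24
(k1+k2)(k1+k2+1)/2 = 24 * 25 / 2 = 300
pi = 300 + 9 = 309

309


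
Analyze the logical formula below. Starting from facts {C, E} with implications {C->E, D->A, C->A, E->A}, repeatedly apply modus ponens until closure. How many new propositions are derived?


Initial facts: {C, E}
Apply modus ponens to closure:
  C and C->A  =>  A
Final known: {A, C, E}
New propositions: {A}
Count = 1

1


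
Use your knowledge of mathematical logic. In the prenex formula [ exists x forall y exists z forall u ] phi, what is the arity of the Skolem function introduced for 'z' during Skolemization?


Quantifier prefix: exists x forall y exists z forall u
'z' is existentially quantified at position 3.
Universal variables preceding it: y
Skolem function arity = 1

1


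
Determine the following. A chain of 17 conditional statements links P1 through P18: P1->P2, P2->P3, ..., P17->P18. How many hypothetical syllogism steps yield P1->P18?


With 17 implications in a chain connecting 18 propositions:
P1->P2, P2->P3, ..., P17->P18
Steps needed = (number of implications) - 1 = 17 - 1 = 16

16


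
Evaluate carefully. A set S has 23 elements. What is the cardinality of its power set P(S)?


The power set of a set with n elements has 2^n elements.
|P(S)| = 2^23 = 8388608

8388608


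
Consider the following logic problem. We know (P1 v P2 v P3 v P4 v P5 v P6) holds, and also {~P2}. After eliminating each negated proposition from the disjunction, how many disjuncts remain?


Original disjuncts (6): P1, P2, P3, P4, P5, P6
Negated (eliminate): ~P2
Remaining disjuncts: P1, P3, P4, P5, P6
Count = 6 - 1 = 5

5


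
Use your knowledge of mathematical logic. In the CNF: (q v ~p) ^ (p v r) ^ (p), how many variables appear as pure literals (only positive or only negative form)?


Check each variable for pure literal status:
p: mixed (not pure)
q: pure positive
r: pure positive
Pure literal count = 2

2


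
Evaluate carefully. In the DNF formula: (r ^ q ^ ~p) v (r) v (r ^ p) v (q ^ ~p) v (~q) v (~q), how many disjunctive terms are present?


A DNF formula is a disjunction of terms (conjunctions).
Terms are separated by v.
Counting the disjuncts: 6 terms.

6


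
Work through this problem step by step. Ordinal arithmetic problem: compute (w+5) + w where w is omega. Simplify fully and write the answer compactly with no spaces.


Compute (w+5) + w.
Ordinal + is associative but NOT commutative; for finite n>0, n + w = w but w + n stays w+n.
(w+5) + w = w + (5+w) = w + w = w*2 (the finite tail 5 is absorbed by the right w).
Result = w*2

w*2


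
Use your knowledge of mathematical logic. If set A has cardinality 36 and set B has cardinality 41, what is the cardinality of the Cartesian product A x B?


The Cartesian product A x B contains all ordered pairs (a, b).
|A x B| = |A| * |B| = 36 * 41 = 1476

1476


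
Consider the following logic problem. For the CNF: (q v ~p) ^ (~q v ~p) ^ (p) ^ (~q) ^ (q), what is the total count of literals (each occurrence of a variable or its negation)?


Counting literals in each clause:
Clause 1: 2 literal(s)
Clause 2: 2 literal(s)
Clause 3: 1 literal(s)
Clause 4: 1 literal(s)
Clause 5: 1 literal(s)
Total = 7

7


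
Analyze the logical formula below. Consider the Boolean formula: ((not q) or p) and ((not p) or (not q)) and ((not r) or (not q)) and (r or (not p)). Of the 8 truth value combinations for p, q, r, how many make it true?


Evaluate all 8 assignments for p, q, r:
p=0, q=0, r=0: 1
p=0, q=0, r=1: 1
p=0, q=1, r=0: 0
p=0, q=1, r=1: 0
p=1, q=0, r=0: 0
p=1, q=0, r=1: 1
p=1, q=1, r=0: 0
p=1, q=1, r=1: 0
Satisfying count = 3

3


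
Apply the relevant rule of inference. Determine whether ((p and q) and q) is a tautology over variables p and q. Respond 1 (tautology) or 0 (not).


Check all 4 assignments:
p=0, q=0: 0
p=0, q=1: 0
p=1, q=0: 0
p=1, q=1: 1
Satisfying count = 1/4.
Tautology iff count = 4: no.

0


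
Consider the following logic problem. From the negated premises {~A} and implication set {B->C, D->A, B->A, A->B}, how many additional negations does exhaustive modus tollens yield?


Initial negated facts: {~A}
Apply modus tollens to closure:
  ~A and D->A  =>  ~D
  ~A and B->A  =>  ~B
Final negated: {~A, ~B, ~D}
New negations: {~B, ~D}
Count = 2

2


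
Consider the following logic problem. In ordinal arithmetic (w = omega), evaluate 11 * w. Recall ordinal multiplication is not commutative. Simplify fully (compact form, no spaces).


Compute 11 * w.
Ordinal * is associative and left-distributive over +, but NOT commutative; for finite n>1, n*w = w but w*n stays w*n.
For finite n>0, n * w = sup{n*k : k<w} = w. So 11 * w = w.
Result = w

w


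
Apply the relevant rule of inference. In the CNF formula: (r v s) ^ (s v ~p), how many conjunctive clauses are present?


A CNF formula is a conjunction of clauses.
Clauses are separated by ^.
Counting the conjuncts: 2 clauses.

2


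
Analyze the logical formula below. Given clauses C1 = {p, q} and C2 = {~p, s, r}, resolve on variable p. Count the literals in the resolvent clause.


Remove p from C1 and ~p from C2.
C1 remainder: {q}
C2 remainder: {s, r}
Union (resolvent): {q, r, s}
Resolvent has 3 literal(s).

3


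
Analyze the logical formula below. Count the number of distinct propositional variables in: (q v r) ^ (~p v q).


Identify each variable that appears in the formula.
Variables found: p, q, r
Count = 3

3


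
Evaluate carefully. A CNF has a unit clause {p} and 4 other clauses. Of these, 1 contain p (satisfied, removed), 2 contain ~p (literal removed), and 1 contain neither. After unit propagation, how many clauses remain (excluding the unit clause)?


Satisfied (removed): 1
Shortened (remain): 2
Unchanged (remain): 1
Remaining = 2 + 1 = 3

3


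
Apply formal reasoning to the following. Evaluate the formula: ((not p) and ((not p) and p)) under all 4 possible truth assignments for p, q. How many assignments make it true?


Check all 4 assignments:
p=0, q=0: 0
p=0, q=1: 0
p=1, q=0: 0
p=1, q=1: 0
Count of True = 0

0


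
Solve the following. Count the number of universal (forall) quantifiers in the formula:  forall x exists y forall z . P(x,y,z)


Quantifier prefix: forall x exists y forall z
Mark each quantifier type:
  U E U
Universal count = 2, Existential count = 1
Asked for universal (forall) quantifiers: 2

2


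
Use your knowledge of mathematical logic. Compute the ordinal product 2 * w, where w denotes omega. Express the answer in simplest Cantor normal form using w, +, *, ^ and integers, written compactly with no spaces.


Compute 2 * w.
Ordinal * is associative and left-distributive over +, but NOT commutative; for finite n>1, n*w = w but w*n stays w*n.
For finite n>0, n * w = sup{n*k : k<w} = w. So 2 * w = w.
Result = w

w


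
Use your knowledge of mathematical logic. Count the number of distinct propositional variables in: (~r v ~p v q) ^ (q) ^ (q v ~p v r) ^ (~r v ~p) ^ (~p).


Identify each variable that appears in the formula.
Variables found: p, q, r
Count = 3

3


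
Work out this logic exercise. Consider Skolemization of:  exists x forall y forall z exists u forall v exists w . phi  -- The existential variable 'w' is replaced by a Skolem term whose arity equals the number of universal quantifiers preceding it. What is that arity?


Quantifier prefix: exists x forall y forall z exists u forall v exists w
'w' is existentially quantified at position 6.
Universal variables preceding it: y, z, v
Skolem function arity = 3

3


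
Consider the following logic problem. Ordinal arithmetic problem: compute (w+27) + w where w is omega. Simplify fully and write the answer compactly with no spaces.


Compute (w+27) + w.
Ordinal + is associative but NOT commutative; for finite n>0, n + w = w but w + n stays w+n.
(w+27) + w = w + (27+w) = w + w = w*2 (the finite tail 27 is absorbed by the right w).
Result = w*2

w*2


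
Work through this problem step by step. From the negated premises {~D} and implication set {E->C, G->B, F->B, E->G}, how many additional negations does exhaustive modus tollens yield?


Initial negated facts: {~D}
Apply modus tollens to closure:
  (no implication fires)
Final negated: {~D}
New negations: {(none)}
Count = 0

0


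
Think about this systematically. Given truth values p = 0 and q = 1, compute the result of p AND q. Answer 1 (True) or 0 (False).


p = 0, q = 1
Operation: p AND q
Evaluate: 0 AND 1 = 0

0


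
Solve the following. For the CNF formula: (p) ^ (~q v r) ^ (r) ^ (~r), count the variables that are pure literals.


Check each variable for pure literal status:
p: pure positive
q: pure negative
r: mixed (not pure)
Pure literal count = 2

2


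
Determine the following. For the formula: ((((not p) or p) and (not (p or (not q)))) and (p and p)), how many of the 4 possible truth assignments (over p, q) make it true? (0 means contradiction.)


Check all 4 assignments:
p=0, q=0: 0
p=0, q=1: 0
p=1, q=0: 0
p=1, q=1: 0
Count of True = 0

0


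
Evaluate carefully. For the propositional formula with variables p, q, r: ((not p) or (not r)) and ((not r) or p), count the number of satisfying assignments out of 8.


Evaluate all 8 assignments for p, q, r:
p=0, q=0, r=0: 1
p=0, q=0, r=1: 0
p=0, q=1, r=0: 1
p=0, q=1, r=1: 0
p=1, q=0, r=0: 1
p=1, q=0, r=1: 0
p=1, q=1, r=0: 1
p=1, q=1, r=1: 0
Satisfying count = 4

4


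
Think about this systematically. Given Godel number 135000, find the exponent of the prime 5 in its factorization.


Factorize 135000 by dividing by 5 repeatedly.
Division steps: 5 divides 135000 exactly 4 time(s).
Exponent of 5 = 4

4


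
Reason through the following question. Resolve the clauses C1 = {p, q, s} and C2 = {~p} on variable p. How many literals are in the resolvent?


Remove p from C1 and ~p from C2.
C1 remainder: {q, s}
C2 remainder: {}
Union (resolvent): {q, s}
Resolvent has 2 literal(s).

2


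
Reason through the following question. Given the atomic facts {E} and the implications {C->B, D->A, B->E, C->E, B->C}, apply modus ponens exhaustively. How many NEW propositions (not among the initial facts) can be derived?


Initial facts: {E}
Apply modus ponens to closure:
  (no implication fires)
Final known: {E}
New propositions: {(none)}
Count = 0

0


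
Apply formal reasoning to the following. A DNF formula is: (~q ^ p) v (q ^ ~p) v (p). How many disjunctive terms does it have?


A DNF formula is a disjunction of terms (conjunctions).
Terms are separated by v.
Counting the disjuncts: 3 terms.

3


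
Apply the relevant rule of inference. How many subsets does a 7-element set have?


The power set of a set with n elements has 2^n elements.
|P(S)| = 2^7 = 128

128


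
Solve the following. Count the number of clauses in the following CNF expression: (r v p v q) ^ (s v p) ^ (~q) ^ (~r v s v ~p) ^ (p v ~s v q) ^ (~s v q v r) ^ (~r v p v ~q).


A CNF formula is a conjunction of clauses.
Clauses are separated by ^.
Counting the conjuncts: 7 clauses.

7


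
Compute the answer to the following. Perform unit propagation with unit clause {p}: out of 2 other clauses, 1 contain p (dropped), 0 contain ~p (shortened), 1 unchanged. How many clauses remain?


Satisfied (removed): 1
Shortened (remain): 0
Unchanged (remain): 1
Remaining = 0 + 1 = 1

1


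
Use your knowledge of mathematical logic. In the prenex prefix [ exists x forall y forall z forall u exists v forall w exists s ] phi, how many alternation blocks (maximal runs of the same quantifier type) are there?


Quantifier-type sequence: E A A A E A E  (A=forall, E=exists)
Group into maximal same-type runs:
  Ex1 | Ax3 | Ex1 | Ax1 | Ex1
Number of blocks = 5

5


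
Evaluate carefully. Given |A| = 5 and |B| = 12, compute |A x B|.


The Cartesian product A x B contains all ordered pairs (a, b).
|A x B| = |A| * |B| = 5 * 12 = 60

60


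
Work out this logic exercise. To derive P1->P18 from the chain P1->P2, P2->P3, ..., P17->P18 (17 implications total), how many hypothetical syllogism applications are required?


With 17 implications in a chain connecting 18 propositions:
P1->P2, P2->P3, ..., P17->P18
Steps needed = (number of implications) - 1 = 17 - 1 = 16

16


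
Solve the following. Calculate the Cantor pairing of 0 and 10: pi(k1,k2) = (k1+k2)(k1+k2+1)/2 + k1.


k1 + k2 = 10
(k1+k2)(k1+k2+1)/2 = 10 * 11 / 2 = 55
pi = 55 + 0 = 55

55


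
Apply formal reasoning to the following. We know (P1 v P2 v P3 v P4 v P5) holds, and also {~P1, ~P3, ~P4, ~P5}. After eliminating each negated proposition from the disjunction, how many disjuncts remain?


Original disjuncts (5): P1, P2, P3, P4, P5
Negated (eliminate): ~P1, ~P3, ~P4, ~P5
Remaining disjuncts: P2
Count = 5 - 4 = 1

1


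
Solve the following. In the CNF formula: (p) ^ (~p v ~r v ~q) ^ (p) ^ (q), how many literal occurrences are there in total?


Counting literals in each clause:
Clause 1: 1 literal(s)
Clause 2: 3 literal(s)
Clause 3: 1 literal(s)
Clause 4: 1 literal(s)
Total = 6

6


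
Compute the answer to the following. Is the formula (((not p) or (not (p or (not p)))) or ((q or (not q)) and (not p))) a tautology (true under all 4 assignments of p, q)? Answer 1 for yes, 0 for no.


Check all 4 assignments:
p=0, q=0: 1
p=0, q=1: 1
p=1, q=0: 0
p=1, q=1: 0
Satisfying count = 2/4.
Tautology iff count = 4: no.

0


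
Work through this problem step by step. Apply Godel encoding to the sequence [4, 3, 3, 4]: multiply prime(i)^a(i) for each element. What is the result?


Encode each element as an exponent of the corresponding prime:
  2^4 = 16
  3^3 = 27
  5^3 = 125
  7^4 = 2401
Product = 16 * 27 * 125 * 2401 = 129654000

129654000


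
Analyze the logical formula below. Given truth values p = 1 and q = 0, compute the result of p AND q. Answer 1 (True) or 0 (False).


p = 1, q = 0
Operation: p AND q
Evaluate: 1 AND 0 = 0

0


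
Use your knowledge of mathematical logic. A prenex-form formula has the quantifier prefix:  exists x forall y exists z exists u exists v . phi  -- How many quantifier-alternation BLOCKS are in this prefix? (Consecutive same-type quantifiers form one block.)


Quantifier-type sequence: E A E E E  (A=forall, E=exists)
Group into maximal same-type runs:
  Ex1 | Ax1 | Ex3
Number of blocks = 3

3


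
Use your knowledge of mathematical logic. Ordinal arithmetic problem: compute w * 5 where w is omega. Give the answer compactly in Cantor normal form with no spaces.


Compute w * 5.
Ordinal * is associative and left-distributive over +, but NOT commutative; for finite n>1, n*w = w but w*n stays w*n.
w * 5 means 5 copies of w concatenated: w*5.
Result = w*5

w*5


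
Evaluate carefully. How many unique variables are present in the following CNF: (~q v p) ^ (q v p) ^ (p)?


Identify each variable that appears in the formula.
Variables found: p, q
Count = 2

2


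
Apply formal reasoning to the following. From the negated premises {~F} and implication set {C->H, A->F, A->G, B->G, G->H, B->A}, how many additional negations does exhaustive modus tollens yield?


Initial negated facts: {~F}
Apply modus tollens to closure:
  ~F and A->F  =>  ~A
  ~A and B->A  =>  ~B
Final negated: {~A, ~B, ~F}
New negations: {~A, ~B}
Count = 2

2


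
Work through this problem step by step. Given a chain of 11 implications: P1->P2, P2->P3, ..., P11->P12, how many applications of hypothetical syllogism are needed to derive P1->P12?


With 11 implications in a chain connecting 12 propositions:
P1->P2, P2->P3, ..., P11->P12
Steps needed = (number of implications) - 1 = 11 - 1 = 10

10


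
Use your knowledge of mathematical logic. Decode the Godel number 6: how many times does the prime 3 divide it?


Factorize 6 by dividing by 3 repeatedly.
Division steps: 3 divides 6 exactly 1 time(s).
Exponent of 3 = 1

1


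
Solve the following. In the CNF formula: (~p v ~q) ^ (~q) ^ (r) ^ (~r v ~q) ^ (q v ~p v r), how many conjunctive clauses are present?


A CNF formula is a conjunction of clauses.
Clauses are separated by ^.
Counting the conjuncts: 5 clauses.

5


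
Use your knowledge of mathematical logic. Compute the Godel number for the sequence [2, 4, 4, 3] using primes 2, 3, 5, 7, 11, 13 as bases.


Encode each element as an exponent of the corresponding prime:
  2^2 = 4
  3^4 = 81
  5^4 = 625
  7^3 = 343
Product = 4 * 81 * 625 * 343 = 69457500

69457500


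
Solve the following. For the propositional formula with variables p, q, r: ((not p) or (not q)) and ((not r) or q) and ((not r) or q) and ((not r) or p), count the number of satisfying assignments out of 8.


Evaluate all 8 assignments for p, q, r:
p=0, q=0, r=0: 1
p=0, q=0, r=1: 0
p=0, q=1, r=0: 1
p=0, q=1, r=1: 0
p=1, q=0, r=0: 1
p=1, q=0, r=1: 0
p=1, q=1, r=0: 0
p=1, q=1, r=1: 0
Satisfying count = 3

3
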